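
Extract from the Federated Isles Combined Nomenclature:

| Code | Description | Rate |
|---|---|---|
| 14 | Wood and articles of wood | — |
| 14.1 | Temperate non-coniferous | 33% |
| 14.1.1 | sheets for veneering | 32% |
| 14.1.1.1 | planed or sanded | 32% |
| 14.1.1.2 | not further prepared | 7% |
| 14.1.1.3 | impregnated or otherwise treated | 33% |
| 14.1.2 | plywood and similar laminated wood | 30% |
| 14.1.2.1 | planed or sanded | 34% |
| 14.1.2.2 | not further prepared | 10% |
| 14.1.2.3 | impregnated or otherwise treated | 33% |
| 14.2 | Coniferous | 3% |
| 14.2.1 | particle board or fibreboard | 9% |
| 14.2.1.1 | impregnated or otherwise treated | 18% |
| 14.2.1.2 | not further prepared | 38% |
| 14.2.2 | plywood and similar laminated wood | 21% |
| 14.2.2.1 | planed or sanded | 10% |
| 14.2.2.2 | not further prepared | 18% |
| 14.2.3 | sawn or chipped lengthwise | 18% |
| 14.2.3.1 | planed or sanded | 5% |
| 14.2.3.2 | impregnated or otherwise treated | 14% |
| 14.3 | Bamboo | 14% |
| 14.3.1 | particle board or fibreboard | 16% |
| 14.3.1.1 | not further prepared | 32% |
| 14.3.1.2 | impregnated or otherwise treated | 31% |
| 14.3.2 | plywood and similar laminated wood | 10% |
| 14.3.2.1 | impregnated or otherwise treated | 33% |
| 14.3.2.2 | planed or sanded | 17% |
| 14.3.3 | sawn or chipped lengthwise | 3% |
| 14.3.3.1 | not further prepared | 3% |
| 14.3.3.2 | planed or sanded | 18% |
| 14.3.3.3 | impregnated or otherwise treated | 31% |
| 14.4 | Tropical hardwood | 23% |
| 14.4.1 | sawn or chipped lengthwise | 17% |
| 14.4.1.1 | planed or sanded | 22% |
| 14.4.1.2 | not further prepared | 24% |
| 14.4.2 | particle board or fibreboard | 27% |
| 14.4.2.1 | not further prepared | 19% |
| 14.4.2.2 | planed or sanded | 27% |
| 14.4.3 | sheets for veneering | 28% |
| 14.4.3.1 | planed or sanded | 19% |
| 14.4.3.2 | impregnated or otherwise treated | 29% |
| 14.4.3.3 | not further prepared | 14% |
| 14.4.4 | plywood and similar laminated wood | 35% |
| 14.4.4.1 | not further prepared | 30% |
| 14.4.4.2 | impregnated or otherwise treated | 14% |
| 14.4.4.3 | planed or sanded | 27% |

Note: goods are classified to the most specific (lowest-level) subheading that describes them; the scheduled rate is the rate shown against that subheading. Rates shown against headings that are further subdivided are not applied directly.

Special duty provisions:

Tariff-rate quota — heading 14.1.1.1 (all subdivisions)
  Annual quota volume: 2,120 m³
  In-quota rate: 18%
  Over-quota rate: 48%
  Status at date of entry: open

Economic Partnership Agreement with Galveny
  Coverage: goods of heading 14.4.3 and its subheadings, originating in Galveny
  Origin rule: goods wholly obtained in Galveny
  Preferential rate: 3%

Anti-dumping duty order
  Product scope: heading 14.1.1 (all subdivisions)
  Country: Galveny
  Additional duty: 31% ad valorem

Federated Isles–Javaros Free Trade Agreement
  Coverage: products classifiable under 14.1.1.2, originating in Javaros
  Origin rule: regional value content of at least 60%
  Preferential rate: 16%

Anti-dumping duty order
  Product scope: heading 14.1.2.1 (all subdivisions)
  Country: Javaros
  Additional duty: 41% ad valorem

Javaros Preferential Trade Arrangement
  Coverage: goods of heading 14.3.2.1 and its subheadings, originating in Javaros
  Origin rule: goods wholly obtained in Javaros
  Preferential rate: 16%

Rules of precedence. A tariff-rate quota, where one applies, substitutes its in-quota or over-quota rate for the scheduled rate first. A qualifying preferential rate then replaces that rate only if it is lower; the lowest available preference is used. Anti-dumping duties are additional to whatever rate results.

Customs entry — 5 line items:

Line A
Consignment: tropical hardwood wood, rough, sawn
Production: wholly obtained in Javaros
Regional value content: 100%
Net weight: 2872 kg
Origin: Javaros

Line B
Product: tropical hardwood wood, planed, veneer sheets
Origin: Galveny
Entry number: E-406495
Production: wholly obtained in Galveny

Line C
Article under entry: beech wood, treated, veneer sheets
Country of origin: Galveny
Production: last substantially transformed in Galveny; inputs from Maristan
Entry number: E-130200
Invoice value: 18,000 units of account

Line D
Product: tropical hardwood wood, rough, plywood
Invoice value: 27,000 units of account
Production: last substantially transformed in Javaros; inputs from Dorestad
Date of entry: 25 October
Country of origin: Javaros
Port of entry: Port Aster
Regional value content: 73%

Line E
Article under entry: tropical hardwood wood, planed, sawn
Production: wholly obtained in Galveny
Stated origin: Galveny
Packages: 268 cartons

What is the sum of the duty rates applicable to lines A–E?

143%

Line A: tropical hardwood → 14.4; sawn → 14.4.1; rough → 14.4.1.2. Scheduled 24%. Javaros agreement on 14.1.1.2: 14.4.1.2 not covered; Javaros agreement on 14.3.2.1: 14.4.1.2 not covered. → 24%.
Line B: tropical hardwood → 14.4; veneer sheets → 14.4.3; planed → 14.4.3.1. Scheduled 19%. Galveny agreement on 14.4.3: wholly obtained → 3% available; preferential 3%. → 3%.
Line C: beech → 14.1; veneer sheets → 14.1.1; treated → 14.1.1.3. Scheduled 33%. Galveny agreement on 14.4.3: 14.1.1.3 not covered; anti-dumping (Galveny, 14.1.1): +31%; total 33% + 31% = 64%. → 64%.
Line D: tropical hardwood → 14.4; plywood → 14.4.4; rough → 14.4.4.1. Scheduled 30%. Javaros agreement on 14.1.1.2: 14.4.4.1 not covered; Javaros agreement on 14.3.2.1: 14.4.4.1 not covered. → 30%.
Line E: tropical hardwood → 14.4; sawn → 14.4.1; planed → 14.4.1.1. Scheduled 22%. Galveny agreement on 14.4.3: 14.4.1.1 not covered. → 22%.
Sum: 24% + 3% + 64% + 30% + 22% = 143%.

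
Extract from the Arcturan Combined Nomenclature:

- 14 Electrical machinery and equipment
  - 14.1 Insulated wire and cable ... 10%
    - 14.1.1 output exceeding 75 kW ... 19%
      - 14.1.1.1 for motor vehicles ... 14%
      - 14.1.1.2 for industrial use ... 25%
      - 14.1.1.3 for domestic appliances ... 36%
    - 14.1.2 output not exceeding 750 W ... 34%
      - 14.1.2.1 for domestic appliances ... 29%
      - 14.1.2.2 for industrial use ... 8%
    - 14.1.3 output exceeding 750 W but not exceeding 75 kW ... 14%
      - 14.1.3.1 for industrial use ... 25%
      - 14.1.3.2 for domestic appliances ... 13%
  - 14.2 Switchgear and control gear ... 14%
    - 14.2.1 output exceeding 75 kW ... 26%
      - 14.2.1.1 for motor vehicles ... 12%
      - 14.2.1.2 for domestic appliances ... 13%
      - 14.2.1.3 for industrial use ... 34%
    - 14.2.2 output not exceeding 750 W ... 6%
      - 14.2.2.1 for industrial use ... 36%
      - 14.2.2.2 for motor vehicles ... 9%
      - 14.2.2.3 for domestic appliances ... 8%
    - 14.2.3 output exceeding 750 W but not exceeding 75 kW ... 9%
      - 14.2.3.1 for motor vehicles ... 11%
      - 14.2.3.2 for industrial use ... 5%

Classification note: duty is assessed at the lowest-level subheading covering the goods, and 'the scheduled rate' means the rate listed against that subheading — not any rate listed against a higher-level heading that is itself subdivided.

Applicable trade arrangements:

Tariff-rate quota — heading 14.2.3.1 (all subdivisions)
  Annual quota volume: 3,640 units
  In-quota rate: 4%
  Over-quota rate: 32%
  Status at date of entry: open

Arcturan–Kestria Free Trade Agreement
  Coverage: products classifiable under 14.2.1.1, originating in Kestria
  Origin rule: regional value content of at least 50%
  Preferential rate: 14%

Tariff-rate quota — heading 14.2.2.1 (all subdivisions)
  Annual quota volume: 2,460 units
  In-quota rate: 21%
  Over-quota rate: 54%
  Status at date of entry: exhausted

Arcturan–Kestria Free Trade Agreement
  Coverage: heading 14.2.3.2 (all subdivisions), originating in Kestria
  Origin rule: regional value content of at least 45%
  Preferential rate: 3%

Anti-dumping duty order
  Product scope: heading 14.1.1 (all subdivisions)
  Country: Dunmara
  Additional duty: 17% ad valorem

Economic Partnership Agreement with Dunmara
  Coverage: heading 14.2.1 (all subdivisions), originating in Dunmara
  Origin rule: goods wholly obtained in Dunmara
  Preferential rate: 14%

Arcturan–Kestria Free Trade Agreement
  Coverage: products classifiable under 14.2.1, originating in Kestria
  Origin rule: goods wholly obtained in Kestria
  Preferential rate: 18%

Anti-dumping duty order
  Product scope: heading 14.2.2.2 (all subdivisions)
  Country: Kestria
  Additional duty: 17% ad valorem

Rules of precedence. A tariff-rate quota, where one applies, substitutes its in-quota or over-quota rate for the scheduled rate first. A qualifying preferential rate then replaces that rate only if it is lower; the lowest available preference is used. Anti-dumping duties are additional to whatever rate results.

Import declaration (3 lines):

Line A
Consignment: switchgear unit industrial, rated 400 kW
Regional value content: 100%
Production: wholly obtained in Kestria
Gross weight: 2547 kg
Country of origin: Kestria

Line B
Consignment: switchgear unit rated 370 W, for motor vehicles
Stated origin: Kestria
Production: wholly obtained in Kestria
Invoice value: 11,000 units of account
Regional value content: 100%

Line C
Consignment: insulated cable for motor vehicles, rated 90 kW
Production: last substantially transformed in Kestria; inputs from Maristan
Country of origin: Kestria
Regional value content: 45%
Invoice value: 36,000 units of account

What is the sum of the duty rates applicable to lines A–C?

58%

Line A: switchgear unit → 14.2; rated 400 kW → 14.2.1; industrial → 14.2.1.3. Scheduled 34%. Kestria agreement on 14.2.1.1: 14.2.1.3 not covered; Kestria agreement on 14.2.3.2: 14.2.1.3 not covered; Kestria agreement on 14.2.1: wholly obtained → 18% available; preferential 18%. → 18%.
Line B: switchgear unit → 14.2; rated 370 W → 14.2.2; for motor vehicles → 14.2.2.2. Scheduled 9%. Kestria agreement on 14.2.1.1: 14.2.2.2 not covered; Kestria agreement on 14.2.3.2: 14.2.2.2 not covered; Kestria agreement on 14.2.1: 14.2.2.2 not covered; anti-dumping (Kestria, 14.2.2.2): +17%; total 9% + 17% = 26%. → 26%.
Line C: insulated cable → 14.1; rated 90 kW → 14.1.1; for motor vehicles → 14.1.1.1. Scheduled 14%. Kestria agreement on 14.2.1.1: 14.1.1.1 not covered; Kestria agreement on 14.2.3.2: 14.1.1.1 not covered; Kestria agreement on 14.2.1: 14.1.1.1 not covered. → 14%.
Sum: 18% + 26% + 14% = 58%.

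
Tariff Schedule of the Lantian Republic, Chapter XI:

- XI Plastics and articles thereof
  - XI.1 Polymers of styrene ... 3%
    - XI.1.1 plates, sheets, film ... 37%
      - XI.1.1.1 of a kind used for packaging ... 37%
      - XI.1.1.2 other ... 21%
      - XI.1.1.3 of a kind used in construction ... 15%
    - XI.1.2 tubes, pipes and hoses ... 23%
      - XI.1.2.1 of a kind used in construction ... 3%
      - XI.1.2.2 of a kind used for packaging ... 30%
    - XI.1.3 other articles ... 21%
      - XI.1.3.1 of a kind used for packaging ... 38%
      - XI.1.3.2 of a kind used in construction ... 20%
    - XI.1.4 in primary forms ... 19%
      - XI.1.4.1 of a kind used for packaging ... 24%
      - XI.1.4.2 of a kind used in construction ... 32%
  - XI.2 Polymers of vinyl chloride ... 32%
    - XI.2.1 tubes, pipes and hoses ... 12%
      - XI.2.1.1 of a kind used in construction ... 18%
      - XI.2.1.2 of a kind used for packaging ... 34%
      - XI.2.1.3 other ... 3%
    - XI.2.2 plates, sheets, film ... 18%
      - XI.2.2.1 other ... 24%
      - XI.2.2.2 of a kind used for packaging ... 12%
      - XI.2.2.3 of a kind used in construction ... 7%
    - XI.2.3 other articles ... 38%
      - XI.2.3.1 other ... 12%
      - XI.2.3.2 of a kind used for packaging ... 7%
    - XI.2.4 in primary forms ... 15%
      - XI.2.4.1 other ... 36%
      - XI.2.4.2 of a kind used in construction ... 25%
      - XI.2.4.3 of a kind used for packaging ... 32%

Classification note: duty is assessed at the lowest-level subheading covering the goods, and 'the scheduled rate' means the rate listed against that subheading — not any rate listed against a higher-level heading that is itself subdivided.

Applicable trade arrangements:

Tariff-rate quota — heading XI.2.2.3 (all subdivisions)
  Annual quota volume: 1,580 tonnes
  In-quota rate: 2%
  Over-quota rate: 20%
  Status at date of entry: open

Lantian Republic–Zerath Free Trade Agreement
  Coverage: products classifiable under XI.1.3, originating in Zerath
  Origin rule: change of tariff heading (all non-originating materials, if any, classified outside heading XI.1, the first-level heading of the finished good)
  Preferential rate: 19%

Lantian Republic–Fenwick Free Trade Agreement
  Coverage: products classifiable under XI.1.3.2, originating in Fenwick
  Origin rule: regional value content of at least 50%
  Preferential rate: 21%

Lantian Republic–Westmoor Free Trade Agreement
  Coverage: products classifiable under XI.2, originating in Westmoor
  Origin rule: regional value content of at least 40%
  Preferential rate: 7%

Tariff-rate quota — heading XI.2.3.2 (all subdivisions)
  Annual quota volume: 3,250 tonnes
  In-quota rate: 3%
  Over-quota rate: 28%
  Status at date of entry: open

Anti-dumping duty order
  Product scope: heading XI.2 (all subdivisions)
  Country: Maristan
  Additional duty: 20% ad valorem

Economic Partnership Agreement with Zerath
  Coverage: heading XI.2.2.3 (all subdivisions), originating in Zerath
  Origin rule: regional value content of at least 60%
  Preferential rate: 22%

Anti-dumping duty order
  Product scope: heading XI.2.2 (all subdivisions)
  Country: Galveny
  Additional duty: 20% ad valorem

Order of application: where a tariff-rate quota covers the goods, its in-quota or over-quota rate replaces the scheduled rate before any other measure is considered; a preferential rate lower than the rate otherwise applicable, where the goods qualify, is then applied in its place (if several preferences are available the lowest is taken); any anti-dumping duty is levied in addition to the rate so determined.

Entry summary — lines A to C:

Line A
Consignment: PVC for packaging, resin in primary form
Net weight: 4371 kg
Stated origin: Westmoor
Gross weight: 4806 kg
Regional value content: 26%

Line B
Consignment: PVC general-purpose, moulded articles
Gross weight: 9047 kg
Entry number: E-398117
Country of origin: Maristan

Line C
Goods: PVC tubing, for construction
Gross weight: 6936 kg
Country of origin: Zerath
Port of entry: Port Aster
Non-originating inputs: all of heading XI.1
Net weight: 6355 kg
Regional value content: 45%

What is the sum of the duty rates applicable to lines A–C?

Line A: PVC → XI.2; resin in primary form → XI.2.4; for packaging → XI.2.4.3. Scheduled 32%. Westmoor agreement on XI.2: RVC < 40%. → 32%.
Line B: PVC → XI.2; moulded articles → XI.2.3; general-purpose → XI.2.3.1. Scheduled 12%. anti-dumping (Maristan, XI.2): +20%; total 12% + 20% = 32%. → 32%.
Line C: PVC → XI.2; tubing → XI.2.1; for construction → XI.2.1.1. Scheduled 18%. Zerath agreement on XI.1.3: XI.2.1.1 not covered; Zerath agreement on XI.2.2.3: XI.2.1.1 not covered. → 18%.
Sum: 32% + 32% + 18% = 82%.

82%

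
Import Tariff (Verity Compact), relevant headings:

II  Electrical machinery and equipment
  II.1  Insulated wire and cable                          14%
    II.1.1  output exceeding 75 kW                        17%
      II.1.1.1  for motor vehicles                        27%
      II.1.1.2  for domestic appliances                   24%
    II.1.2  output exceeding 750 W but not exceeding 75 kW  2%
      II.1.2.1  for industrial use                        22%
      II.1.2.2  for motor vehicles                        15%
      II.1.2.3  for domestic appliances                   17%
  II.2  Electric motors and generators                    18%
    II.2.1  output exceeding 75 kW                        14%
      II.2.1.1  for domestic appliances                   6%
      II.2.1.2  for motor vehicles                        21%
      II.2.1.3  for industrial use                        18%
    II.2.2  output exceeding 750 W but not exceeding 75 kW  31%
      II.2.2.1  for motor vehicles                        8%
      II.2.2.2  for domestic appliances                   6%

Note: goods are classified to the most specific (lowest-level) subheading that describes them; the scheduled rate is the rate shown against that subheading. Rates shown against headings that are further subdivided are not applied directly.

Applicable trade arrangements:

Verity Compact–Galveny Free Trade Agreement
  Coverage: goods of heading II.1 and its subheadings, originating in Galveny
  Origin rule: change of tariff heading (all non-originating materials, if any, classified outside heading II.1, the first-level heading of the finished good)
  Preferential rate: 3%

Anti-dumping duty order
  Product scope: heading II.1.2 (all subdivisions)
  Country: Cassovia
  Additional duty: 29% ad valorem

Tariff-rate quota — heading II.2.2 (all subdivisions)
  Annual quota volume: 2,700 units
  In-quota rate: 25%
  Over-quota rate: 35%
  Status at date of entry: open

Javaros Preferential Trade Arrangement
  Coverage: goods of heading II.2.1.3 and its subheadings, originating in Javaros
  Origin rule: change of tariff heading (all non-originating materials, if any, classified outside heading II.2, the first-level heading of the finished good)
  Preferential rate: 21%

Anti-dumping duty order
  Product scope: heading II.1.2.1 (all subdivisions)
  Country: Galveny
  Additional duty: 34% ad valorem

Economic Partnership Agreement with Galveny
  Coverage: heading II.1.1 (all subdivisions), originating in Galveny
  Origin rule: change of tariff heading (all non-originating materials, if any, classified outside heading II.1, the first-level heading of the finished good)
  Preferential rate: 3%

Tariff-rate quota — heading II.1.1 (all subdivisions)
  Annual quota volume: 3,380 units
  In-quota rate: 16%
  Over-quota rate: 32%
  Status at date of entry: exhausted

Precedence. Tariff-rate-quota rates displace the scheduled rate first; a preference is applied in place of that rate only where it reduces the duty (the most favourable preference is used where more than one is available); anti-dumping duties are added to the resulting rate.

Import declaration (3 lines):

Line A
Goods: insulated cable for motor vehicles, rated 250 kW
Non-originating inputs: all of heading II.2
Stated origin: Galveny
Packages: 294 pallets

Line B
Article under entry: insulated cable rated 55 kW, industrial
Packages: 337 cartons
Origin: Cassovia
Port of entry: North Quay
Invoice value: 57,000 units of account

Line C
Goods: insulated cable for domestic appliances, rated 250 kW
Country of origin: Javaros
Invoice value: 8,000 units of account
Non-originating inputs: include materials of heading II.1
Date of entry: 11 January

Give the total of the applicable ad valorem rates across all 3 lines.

Line A: insulated cable → II.1; rated 250 kW → II.1.1; for motor vehicles → II.1.1.1. Scheduled 27%. quota on II.1.1 exhausted → over-quota 32%; Galveny agreement on II.1: CTH met → 3% available; Galveny agreement on II.1.1: CTH met → 3% available; preferential 3%. → 3%.
Line B: insulated cable → II.1; rated 55 kW → II.1.2; industrial → II.1.2.1. Scheduled 22%. anti-dumping (Cassovia, II.1.2): +29%; total 22% + 29% = 51%. → 51%.
Line C: insulated cable → II.1; rated 250 kW → II.1.1; for domestic appliances → II.1.1.2. Scheduled 24%. quota on II.1.1 exhausted → over-quota 32%; Javaros agreement on II.2.1.3: II.1.1.2 not covered. → 32%.
Sum: 3% + 51% + 32% = 86%.

86%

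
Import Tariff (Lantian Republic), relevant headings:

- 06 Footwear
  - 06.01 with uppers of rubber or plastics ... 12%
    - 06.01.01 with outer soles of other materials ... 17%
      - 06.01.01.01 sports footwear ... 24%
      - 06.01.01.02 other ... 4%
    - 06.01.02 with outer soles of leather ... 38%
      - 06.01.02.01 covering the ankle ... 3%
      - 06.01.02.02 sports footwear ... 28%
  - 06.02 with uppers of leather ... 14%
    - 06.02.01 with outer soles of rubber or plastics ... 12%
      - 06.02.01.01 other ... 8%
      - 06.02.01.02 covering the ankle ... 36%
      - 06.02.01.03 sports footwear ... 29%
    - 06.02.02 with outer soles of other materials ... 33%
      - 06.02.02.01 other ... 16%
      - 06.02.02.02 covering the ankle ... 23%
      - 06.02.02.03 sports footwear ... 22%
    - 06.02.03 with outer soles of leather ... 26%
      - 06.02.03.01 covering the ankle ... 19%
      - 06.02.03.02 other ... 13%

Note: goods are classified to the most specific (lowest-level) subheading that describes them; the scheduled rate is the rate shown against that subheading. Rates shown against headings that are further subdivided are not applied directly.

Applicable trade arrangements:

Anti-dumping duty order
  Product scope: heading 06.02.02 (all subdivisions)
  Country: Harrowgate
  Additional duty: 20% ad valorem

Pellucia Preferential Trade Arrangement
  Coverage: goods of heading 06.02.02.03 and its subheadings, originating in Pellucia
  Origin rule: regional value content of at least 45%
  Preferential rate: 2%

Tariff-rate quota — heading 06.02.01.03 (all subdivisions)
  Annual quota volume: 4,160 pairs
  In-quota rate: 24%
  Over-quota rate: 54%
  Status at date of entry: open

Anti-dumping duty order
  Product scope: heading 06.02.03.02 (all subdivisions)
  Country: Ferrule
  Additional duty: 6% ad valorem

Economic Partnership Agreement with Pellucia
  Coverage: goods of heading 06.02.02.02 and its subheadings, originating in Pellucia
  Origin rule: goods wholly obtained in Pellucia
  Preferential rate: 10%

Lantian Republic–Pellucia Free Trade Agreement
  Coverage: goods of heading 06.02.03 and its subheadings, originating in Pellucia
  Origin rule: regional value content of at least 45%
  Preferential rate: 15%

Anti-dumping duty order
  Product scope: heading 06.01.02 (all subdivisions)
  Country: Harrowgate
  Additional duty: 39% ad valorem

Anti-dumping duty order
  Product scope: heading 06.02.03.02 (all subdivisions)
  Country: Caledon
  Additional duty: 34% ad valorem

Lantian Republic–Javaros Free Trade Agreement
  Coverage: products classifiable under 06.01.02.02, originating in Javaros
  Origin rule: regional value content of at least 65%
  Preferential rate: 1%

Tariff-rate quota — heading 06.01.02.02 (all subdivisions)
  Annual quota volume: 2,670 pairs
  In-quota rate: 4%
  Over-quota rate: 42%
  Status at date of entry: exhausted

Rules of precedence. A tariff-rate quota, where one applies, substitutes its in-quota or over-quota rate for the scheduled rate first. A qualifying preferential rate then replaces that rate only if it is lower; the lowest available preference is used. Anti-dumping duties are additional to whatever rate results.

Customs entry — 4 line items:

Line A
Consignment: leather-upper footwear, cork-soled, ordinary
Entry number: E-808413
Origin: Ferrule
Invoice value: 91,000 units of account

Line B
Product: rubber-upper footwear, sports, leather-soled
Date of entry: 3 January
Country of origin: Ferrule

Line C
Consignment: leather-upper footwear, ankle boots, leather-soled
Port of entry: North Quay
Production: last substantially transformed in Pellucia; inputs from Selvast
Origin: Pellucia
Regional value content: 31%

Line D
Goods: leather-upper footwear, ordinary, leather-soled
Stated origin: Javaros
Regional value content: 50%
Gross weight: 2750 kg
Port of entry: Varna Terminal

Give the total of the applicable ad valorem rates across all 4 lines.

Line A: leather-upper → 06.02; cork-soled → 06.02.02; ordinary → 06.02.02.01. Scheduled 16%. No special measure applies. → 16%.
Line B: rubber-upper → 06.01; leather-soled → 06.01.02; sports → 06.01.02.02. Scheduled 28%. quota on 06.01.02.02 exhausted → over-quota 42%. → 42%.
Line C: leather-upper → 06.02; leather-soled → 06.02.03; ankle boots → 06.02.03.01. Scheduled 19%. Pellucia agreement on 06.02.02.03: 06.02.03.01 not covered; Pellucia agreement on 06.02.02.02: 06.02.03.01 not covered; Pellucia agreement on 06.02.03: RVC < 45%. → 19%.
Line D: leather-upper → 06.02; leather-soled → 06.02.03; ordinary → 06.02.03.02. Scheduled 13%. Javaros agreement on 06.01.02.02: 06.02.03.02 not covered. → 13%.
Sum: 16% + 42% + 19% + 13% = 90%.

90%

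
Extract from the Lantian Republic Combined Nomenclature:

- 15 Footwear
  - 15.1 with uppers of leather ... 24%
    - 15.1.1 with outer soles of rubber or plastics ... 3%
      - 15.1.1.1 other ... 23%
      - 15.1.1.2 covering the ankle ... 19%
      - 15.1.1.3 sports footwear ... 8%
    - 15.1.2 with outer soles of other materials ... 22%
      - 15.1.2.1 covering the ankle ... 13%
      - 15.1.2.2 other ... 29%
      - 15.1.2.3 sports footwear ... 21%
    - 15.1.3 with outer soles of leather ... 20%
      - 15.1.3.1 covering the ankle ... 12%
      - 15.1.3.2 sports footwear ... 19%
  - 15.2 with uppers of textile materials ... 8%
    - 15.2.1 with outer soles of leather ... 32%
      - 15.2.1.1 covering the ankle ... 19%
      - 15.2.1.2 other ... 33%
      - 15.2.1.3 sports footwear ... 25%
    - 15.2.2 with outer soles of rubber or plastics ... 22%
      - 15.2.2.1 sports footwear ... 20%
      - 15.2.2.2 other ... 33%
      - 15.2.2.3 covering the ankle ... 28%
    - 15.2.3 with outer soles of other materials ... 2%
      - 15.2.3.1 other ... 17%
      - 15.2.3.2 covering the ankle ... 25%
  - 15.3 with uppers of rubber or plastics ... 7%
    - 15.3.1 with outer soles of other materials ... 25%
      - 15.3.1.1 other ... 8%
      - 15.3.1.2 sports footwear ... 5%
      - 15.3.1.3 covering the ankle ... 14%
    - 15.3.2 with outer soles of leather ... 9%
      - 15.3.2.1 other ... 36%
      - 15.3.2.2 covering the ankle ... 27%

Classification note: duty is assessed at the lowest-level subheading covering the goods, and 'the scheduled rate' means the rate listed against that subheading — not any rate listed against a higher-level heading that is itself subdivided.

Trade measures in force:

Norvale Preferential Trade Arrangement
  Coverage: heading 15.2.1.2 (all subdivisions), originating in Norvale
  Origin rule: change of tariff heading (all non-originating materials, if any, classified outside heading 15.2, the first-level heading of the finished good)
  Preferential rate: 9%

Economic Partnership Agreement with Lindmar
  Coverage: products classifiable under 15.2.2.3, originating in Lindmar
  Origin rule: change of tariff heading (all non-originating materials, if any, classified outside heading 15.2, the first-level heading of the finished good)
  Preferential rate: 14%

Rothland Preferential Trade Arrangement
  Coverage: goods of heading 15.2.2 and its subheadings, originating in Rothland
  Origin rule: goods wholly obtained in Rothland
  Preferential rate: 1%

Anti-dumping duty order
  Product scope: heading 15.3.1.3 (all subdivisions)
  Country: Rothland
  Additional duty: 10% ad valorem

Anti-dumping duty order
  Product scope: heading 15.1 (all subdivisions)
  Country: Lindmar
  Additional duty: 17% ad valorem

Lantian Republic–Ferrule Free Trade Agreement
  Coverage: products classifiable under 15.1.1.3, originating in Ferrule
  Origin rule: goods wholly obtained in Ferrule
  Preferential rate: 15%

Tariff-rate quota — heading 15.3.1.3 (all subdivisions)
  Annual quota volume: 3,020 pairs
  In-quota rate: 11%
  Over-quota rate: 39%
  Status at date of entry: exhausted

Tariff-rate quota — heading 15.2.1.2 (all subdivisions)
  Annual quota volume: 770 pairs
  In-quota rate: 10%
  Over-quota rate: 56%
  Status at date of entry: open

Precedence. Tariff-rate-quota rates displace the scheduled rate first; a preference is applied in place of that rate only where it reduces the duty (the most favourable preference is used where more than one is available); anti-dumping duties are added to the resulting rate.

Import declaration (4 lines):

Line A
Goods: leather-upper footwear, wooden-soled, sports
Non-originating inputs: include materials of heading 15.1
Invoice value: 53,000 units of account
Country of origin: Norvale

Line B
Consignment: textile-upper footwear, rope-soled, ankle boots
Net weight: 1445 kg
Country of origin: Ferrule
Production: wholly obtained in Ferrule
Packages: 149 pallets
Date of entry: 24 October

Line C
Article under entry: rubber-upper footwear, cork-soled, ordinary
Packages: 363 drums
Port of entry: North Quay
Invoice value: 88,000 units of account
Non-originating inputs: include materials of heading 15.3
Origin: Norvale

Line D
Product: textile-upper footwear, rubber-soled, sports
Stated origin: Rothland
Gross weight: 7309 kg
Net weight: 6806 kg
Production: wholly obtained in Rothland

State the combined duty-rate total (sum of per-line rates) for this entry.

Line A: leather-upper → 15.1; wooden-soled → 15.1.2; sports → 15.1.2.3. Scheduled 21%. Norvale agreement on 15.2.1.2: 15.1.2.3 not covered. → 21%.
Line B: textile-upper → 15.2; rope-soled → 15.2.3; ankle boots → 15.2.3.2. Scheduled 25%. Ferrule agreement on 15.1.1.3: 15.2.3.2 not covered. → 25%.
Line C: rubber-upper → 15.3; cork-soled → 15.3.1; ordinary → 15.3.1.1. Scheduled 8%. Norvale agreement on 15.2.1.2: 15.3.1.1 not covered. → 8%.
Line D: textile-upper → 15.2; rubber-soled → 15.2.2; sports → 15.2.2.1. Scheduled 20%. Rothland agreement on 15.2.2: wholly obtained → 1% available; preferential 1%. → 1%.
Sum: 21% + 25% + 8% + 1% = 55%.

55%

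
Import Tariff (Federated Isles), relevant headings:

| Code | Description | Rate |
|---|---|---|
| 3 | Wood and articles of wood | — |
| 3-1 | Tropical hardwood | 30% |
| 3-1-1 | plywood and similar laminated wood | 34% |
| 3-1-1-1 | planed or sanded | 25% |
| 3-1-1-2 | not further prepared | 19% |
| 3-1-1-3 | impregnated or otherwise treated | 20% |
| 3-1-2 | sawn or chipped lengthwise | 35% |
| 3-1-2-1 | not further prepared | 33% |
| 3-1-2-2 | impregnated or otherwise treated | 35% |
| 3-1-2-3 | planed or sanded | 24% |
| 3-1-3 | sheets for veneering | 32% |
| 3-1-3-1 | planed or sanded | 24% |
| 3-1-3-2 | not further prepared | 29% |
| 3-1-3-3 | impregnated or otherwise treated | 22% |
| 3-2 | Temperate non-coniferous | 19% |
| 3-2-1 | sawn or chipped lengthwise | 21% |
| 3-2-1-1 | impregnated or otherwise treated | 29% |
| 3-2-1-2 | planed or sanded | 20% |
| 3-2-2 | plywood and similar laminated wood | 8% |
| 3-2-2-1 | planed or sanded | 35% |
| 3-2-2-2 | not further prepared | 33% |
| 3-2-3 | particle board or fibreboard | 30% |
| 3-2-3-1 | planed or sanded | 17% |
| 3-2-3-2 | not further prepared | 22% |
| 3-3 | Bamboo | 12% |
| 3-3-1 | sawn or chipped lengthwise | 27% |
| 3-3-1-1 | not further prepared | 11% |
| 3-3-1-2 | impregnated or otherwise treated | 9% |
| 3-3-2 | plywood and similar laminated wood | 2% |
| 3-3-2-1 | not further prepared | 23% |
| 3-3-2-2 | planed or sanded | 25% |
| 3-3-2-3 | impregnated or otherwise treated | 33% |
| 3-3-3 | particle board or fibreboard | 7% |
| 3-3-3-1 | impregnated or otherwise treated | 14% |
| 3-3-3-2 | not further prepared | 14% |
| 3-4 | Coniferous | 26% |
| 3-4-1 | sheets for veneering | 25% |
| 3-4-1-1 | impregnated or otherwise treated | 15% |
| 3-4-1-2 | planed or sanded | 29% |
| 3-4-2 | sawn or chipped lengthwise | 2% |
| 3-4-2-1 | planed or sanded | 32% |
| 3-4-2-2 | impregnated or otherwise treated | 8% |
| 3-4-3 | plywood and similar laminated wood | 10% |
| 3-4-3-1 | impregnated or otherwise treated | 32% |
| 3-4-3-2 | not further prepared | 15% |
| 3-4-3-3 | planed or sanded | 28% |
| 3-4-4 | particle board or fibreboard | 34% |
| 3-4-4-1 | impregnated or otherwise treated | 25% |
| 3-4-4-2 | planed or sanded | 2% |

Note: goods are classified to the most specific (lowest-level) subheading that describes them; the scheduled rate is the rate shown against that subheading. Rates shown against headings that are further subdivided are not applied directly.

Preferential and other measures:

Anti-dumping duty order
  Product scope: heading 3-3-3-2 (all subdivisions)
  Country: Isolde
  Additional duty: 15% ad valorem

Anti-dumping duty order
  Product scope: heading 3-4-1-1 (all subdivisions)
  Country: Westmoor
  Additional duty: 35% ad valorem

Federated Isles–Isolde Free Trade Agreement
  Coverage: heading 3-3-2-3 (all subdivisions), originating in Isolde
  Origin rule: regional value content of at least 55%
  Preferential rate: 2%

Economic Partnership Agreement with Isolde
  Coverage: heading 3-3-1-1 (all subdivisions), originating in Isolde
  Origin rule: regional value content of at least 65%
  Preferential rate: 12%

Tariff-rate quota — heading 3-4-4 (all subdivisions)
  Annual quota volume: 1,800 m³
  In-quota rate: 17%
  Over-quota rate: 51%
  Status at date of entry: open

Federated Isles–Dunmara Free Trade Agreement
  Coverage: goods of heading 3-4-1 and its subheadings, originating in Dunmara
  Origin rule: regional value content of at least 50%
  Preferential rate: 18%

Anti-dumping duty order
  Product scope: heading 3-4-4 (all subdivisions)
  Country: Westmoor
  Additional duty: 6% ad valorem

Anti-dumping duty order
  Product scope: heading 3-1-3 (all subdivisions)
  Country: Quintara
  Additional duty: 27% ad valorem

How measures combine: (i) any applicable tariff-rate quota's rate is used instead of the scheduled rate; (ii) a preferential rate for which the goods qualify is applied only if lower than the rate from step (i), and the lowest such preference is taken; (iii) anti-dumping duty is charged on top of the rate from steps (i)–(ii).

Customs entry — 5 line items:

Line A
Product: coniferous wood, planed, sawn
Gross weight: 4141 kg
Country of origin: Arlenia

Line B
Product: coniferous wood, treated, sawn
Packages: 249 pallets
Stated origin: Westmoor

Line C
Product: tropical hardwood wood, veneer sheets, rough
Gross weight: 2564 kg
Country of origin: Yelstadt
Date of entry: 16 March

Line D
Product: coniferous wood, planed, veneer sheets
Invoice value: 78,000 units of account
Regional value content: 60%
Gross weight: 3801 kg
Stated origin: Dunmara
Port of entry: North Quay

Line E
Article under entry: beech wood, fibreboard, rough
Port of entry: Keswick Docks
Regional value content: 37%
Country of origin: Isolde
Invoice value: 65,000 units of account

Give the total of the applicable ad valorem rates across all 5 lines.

109%

Line A: coniferous → 3-4; sawn → 3-4-2; planed → 3-4-2-1. Scheduled 32%. No special measure applies. → 32%.
Line B: coniferous → 3-4; sawn → 3-4-2; treated → 3-4-2-2. Scheduled 8%. No special measure applies. → 8%.
Line C: tropical hardwood → 3-1; veneer sheets → 3-1-3; rough → 3-1-3-2. Scheduled 29%. No special measure applies. → 29%.
Line D: coniferous → 3-4; veneer sheets → 3-4-1; planed → 3-4-1-2. Scheduled 29%. Dunmara agreement on 3-4-1: RVC ≥ 50% → 18% available; preferential 18%. → 18%.
Line E: beech → 3-2; fibreboard → 3-2-3; rough → 3-2-3-2. Scheduled 22%. Isolde agreement on 3-3-2-3: 3-2-3-2 not covered; Isolde agreement on 3-3-1-1: 3-2-3-2 not covered. → 22%.
Sum: 32% + 8% + 29% + 18% + 22% = 109%.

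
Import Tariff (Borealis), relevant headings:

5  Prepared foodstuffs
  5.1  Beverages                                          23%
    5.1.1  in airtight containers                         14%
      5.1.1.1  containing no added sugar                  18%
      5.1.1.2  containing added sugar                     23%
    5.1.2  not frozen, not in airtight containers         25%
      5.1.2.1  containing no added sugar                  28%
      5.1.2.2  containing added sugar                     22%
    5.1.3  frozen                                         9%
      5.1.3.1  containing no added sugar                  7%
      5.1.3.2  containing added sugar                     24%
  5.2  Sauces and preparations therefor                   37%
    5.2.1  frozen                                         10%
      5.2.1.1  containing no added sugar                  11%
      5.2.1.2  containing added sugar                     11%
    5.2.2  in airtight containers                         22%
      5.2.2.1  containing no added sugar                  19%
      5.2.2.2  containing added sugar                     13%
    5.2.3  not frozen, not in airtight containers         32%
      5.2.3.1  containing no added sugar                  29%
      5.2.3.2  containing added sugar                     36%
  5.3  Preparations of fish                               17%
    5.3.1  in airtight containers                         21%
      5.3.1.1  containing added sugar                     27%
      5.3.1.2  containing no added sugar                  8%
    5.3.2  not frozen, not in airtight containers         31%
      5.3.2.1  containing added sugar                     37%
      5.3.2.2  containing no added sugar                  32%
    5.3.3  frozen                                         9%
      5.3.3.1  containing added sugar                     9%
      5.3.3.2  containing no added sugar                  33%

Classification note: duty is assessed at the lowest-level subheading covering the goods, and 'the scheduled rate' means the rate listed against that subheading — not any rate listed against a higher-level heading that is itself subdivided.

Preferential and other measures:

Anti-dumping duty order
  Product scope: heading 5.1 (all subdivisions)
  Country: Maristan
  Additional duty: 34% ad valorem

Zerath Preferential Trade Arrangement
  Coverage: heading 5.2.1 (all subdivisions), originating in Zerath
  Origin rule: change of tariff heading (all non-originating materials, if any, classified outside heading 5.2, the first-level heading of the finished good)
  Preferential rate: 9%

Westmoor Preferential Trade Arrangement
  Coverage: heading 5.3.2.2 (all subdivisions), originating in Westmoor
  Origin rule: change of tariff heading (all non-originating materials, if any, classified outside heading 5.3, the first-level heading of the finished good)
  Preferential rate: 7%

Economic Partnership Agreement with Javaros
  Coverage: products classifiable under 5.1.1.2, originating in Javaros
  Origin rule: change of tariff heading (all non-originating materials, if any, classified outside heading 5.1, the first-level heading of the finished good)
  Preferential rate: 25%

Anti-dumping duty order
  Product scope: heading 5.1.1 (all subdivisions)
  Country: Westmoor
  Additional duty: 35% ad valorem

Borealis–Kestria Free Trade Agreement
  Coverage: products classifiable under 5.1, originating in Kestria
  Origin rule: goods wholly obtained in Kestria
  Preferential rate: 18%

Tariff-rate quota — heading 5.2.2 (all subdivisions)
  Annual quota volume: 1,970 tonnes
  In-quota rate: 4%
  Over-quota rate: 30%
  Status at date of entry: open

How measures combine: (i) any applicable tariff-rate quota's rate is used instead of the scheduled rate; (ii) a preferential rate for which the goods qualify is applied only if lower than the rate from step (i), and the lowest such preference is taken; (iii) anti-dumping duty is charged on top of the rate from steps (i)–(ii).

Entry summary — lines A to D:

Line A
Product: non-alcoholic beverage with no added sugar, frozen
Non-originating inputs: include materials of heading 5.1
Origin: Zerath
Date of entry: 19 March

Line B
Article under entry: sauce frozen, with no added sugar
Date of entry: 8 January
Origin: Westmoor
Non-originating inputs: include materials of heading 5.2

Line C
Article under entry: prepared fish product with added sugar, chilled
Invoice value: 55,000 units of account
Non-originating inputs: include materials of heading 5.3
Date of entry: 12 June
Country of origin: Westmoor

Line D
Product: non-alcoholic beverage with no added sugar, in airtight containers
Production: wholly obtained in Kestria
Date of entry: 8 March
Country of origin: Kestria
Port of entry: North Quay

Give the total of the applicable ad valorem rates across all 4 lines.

Line A: non-alcoholic beverage → 5.1; frozen → 5.1.3; with no added sugar → 5.1.3.1. Scheduled 7%. Zerath agreement on 5.2.1: 5.1.3.1 not covered. → 7%.
Line B: sauce → 5.2; frozen → 5.2.1; with no added sugar → 5.2.1.1. Scheduled 11%. Westmoor agreement on 5.3.2.2: 5.2.1.1 not covered. → 11%.
Line C: prepared fish product → 5.3; chilled → 5.3.2; with added sugar → 5.3.2.1. Scheduled 37%. Westmoor agreement on 5.3.2.2: 5.3.2.1 not covered. → 37%.
Line D: non-alcoholic beverage → 5.1; in airtight containers → 5.1.1; with no added sugar → 5.1.1.1. Scheduled 18%. Kestria agreement on 5.1: wholly obtained → 18% available; preference 18% not lower than 18% → no reduction. → 18%.
Sum: 7% + 11% + 37% + 18% = 73%.

73%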